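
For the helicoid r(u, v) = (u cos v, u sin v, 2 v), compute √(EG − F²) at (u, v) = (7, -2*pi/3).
√(EG − F²)|_{(7, -2*pi/3)} = sqrt(53)

E = 1, F = 0, G = u^2 + 4; EG − F² = u^2 + 4; √(EG − F²) = sqrt(u^2 + 4). At the given point: sqrt(53).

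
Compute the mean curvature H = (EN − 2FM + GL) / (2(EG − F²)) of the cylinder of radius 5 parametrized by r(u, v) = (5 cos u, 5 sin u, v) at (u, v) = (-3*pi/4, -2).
H = -1/10

With E = 25, F = 0, G = 1, L = -5, M = 0, N = 0, assemble
  H = (EN − 2FM + GL) / (2(EG − F²)) = -1/10.
At (u, v) = (-3*pi/4, -2): H = -1/10.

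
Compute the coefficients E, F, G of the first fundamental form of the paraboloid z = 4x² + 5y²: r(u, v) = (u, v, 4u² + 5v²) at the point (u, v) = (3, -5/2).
E = 577;  F = -600;  G = 626

Partials: r_u = (1, 0, 8*u), r_v = (0, 1, 10*v). As functions of (u, v):
  E = r_u · r_u = 64*u^2 + 1,
  F = r_u · r_v = 80*u*v,
  G = r_v · r_v = 100*v^2 + 1.
Evaluating at (u, v) = (3, -5/2): E = 577, F = -600, G = 626.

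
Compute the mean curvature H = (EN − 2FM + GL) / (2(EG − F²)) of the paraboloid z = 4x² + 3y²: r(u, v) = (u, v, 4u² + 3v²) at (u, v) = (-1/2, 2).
H = 631*sqrt(161)/25921

With E = 64*u^2 + 1, F = 48*u*v, G = 36*v^2 + 1, L = 8/sqrt(64*u^2 + 36*v^2 + 1), M = 0, N = 6/sqrt(64*u^2 + 36*v^2 + 1), assemble
  H = (EN − 2FM + GL) / (2(EG − F²)) = (192*u^2 + 144*v^2 + 7)/(64*u^2 + 36*v^2 + 1)^(3/2).
At (u, v) = (-1/2, 2): H = 631*sqrt(161)/25921.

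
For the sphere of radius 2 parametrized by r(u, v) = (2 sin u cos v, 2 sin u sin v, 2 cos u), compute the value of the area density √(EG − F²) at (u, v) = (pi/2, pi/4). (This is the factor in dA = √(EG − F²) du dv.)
√(EG − F²)|_{(pi/2, pi/4)} = 4

E = 4, F = 0, G = 4*sin(u)^2, so EG − F² = 16*sin(u)^2. Taking the positive square root: √(EG − F²) = 4*Abs(sin(u)). At (u, v) = (pi/2, pi/4): 4.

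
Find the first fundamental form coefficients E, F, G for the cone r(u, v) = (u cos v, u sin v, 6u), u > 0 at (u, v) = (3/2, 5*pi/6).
E = 37;  F = 0;  G = 9/4

Partials: r_u = (cos(v), sin(v), 6), r_v = (-u*sin(v), u*cos(v), 0). As functions of (u, v):
  E = r_u · r_u = 37,
  F = r_u · r_v = 0,
  G = r_v · r_v = u^2.
Evaluating at (u, v) = (3/2, 5*pi/6): E = 37, F = 0, G = 9/4.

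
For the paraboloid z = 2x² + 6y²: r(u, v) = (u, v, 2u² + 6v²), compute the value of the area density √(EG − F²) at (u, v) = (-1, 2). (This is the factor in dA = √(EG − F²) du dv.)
√(EG − F²)|_{(-1, 2)} = sqrt(593)

E = 16*u^2 + 1, F = 48*u*v, G = 144*v^2 + 1, so EG − F² = 16*u^2 + 144*v^2 + 1. Taking the positive square root: √(EG − F²) = sqrt(16*u^2 + 144*v^2 + 1). At (u, v) = (-1, 2): sqrt(593).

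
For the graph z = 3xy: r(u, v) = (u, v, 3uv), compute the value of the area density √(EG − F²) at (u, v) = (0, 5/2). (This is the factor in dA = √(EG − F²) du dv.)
√(EG − F²)|_{(0, 5/2)} = sqrt(229)/2

E = 9*v^2 + 1, F = 9*u*v, G = 9*u^2 + 1, so EG − F² = 9*u^2 + 9*v^2 + 1. Taking the positive square root: √(EG − F²) = sqrt(9*u^2 + 9*v^2 + 1). At (u, v) = (0, 5/2): sqrt(229)/2.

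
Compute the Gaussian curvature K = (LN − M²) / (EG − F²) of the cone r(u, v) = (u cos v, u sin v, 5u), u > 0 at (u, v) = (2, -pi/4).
K = 0

Coefficients of the first fundamental form: E = 26, F = 0, G = u^2.
Coefficients of the second fundamental form: L = 0, M = 0, N = 5*sqrt(26)*u^2/(26*Abs(u)).
Assemble K = (LN − M²)/(EG − F²) = 0. At (u, v) = (2, -pi/4): K = 0.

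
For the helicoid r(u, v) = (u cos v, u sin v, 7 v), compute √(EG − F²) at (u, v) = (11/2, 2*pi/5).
√(EG − F²)|_{(11/2, 2*pi/5)} = sqrt(317)/2

E = 1, F = 0, G = u^2 + 49; EG − F² = u^2 + 49; √(EG − F²) = sqrt(u^2 + 49). At the given point: sqrt(317)/2.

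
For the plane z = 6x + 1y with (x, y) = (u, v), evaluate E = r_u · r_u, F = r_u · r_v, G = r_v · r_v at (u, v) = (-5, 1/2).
E = 37;  F = 6;  G = 2

Partials: r_u = (1, 0, 6), r_v = (0, 1, 1). As functions of (u, v):
  E = r_u · r_u = 37,
  F = r_u · r_v = 6,
  G = r_v · r_v = 2.
Evaluating at (u, v) = (-5, 1/2): E = 37, F = 6, G = 2.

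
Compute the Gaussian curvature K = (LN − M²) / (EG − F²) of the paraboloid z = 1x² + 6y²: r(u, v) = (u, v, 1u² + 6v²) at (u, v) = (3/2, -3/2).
K = 6/27889

Coefficients of the first fundamental form: E = 4*u^2 + 1, F = 24*u*v, G = 144*v^2 + 1.
Coefficients of the second fundamental form: L = 2/sqrt(4*u^2 + 144*v^2 + 1), M = 0, N = 12/sqrt(4*u^2 + 144*v^2 + 1).
Assemble K = (LN − M²)/(EG − F²) = 24/(16*u^4 + 1152*u^2*v^2 + 8*u^2 + 20736*v^4 + 288*v^2 + 1). At (u, v) = (3/2, -3/2): K = 6/27889.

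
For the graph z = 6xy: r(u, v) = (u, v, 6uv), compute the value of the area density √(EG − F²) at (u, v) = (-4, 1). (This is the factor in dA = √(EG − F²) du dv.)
√(EG − F²)|_{(-4, 1)} = sqrt(613)

E = 36*v^2 + 1, F = 36*u*v, G = 36*u^2 + 1, so EG − F² = 36*u^2 + 36*v^2 + 1. Taking the positive square root: √(EG − F²) = sqrt(36*u^2 + 36*v^2 + 1). At (u, v) = (-4, 1): sqrt(613).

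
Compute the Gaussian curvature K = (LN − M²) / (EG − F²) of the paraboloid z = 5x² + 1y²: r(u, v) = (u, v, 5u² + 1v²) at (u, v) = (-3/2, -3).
K = 5/17161

Coefficients of the first fundamental form: E = 100*u^2 + 1, F = 20*u*v, G = 4*v^2 + 1.
Coefficients of the second fundamental form: L = 10/sqrt(100*u^2 + 4*v^2 + 1), M = 0, N = 2/sqrt(100*u^2 + 4*v^2 + 1).
Assemble K = (LN − M²)/(EG − F²) = 20/(10000*u^4 + 800*u^2*v^2 + 200*u^2 + 16*v^4 + 8*v^2 + 1). At (u, v) = (-3/2, -3): K = 5/17161.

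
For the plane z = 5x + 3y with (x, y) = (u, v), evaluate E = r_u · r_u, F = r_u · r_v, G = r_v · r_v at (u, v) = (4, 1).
E = 26;  F = 15;  G = 10

Partials: r_u = (1, 0, 5), r_v = (0, 1, 3). As functions of (u, v):
  E = r_u · r_u = 26,
  F = r_u · r_v = 15,
  G = r_v · r_v = 10.
Evaluating at (u, v) = (4, 1): E = 26, F = 15, G = 10.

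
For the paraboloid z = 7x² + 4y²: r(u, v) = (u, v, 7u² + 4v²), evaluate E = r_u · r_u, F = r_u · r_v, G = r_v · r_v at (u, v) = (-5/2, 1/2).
E = 1226;  F = -140;  G = 17

Partials: r_u = (1, 0, 14*u), r_v = (0, 1, 8*v). As functions of (u, v):
  E = r_u · r_u = 196*u^2 + 1,
  F = r_u · r_v = 112*u*v,
  G = r_v · r_v = 64*v^2 + 1.
Evaluating at (u, v) = (-5/2, 1/2): E = 1226, F = -140, G = 17.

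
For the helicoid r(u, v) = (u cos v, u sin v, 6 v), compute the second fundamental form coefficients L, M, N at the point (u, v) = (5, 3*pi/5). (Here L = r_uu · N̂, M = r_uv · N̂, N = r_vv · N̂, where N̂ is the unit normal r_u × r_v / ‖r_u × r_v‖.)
L = 0;  M = -6*sqrt(61)/61;  N = 0

Compute the unit normal N̂(u, v) = (6*sin(v)/sqrt(u^2 + 36), -6*cos(v)/sqrt(u^2 + 36), u/sqrt(u^2 + 36)), and the second partials r_uu, r_uv, r_vv. Take dot products:
  L(u, v) = r_uu · N̂ = 0,
  M(u, v) = r_uv · N̂ = -6/sqrt(u^2 + 36),
  N(u, v) = r_vv · N̂ = 0.
Evaluating at (u, v) = (5, 3*pi/5):
  L = 0, M = -6*sqrt(61)/61, N = 0.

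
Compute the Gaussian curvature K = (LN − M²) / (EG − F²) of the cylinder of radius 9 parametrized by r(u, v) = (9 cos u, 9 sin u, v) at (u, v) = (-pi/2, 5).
K = 0

Coefficients of the first fundamental form: E = 81, F = 0, G = 1.
Coefficients of the second fundamental form: L = -9, M = 0, N = 0.
Assemble K = (LN − M²)/(EG − F²) = 0. At (u, v) = (-pi/2, 5): K = 0.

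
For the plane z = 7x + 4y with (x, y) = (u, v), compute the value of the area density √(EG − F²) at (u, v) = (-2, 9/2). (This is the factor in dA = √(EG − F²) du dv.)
√(EG − F²)|_{(-2, 9/2)} = sqrt(66)

E = 50, F = 28, G = 17, so EG − F² = 66. Taking the positive square root: √(EG − F²) = sqrt(66). At (u, v) = (-2, 9/2): sqrt(66).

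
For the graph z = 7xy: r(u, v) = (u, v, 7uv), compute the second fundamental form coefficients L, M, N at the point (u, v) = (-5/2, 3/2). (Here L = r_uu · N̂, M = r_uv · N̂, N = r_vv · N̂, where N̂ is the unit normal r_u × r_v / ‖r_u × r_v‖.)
L = 0;  M = 7*sqrt(1670)/835;  N = 0

Compute the unit normal N̂(u, v) = (-7*v/sqrt(49*u^2 + 49*v^2 + 1), -7*u/sqrt(49*u^2 + 49*v^2 + 1), 1/sqrt(49*u^2 + 49*v^2 + 1)), and the second partials r_uu, r_uv, r_vv. Take dot products:
  L(u, v) = r_uu · N̂ = 0,
  M(u, v) = r_uv · N̂ = 7/sqrt(49*u^2 + 49*v^2 + 1),
  N(u, v) = r_vv · N̂ = 0.
Evaluating at (u, v) = (-5/2, 3/2):
  L = 0, M = 7*sqrt(1670)/835, N = 0.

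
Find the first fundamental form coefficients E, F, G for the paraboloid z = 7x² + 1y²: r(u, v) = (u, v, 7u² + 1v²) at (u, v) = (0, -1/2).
E = 1;  F = 0;  G = 2

Partials: r_u = (1, 0, 14*u), r_v = (0, 1, 2*v). As functions of (u, v):
  E = r_u · r_u = 196*u^2 + 1,
  F = r_u · r_v = 28*u*v,
  G = r_v · r_v = 4*v^2 + 1.
Evaluating at (u, v) = (0, -1/2): E = 1, F = 0, G = 2.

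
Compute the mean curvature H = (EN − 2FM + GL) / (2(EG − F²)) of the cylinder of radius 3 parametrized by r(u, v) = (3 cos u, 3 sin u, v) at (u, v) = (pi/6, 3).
H = -1/6

With E = 9, F = 0, G = 1, L = -3, M = 0, N = 0, assemble
  H = (EN − 2FM + GL) / (2(EG − F²)) = -1/6.
At (u, v) = (pi/6, 3): H = -1/6.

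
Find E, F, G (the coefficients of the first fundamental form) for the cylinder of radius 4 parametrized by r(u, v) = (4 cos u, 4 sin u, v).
E = 16;  F = 0;  G = 1

Compute partials: r_u = (-4*sin(u), 4*cos(u), 0), r_v = (0, 0, 1). Then
  E = r_u · r_u = 16,
  F = r_u · r_v = 0,
  G = r_v · r_v = 1.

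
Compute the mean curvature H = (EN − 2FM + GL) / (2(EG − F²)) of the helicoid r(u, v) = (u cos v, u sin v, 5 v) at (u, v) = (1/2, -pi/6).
H = 0

With E = 1, F = 0, G = u^2 + 25, L = 0, M = -5/sqrt(u^2 + 25), N = 0, assemble
  H = (EN − 2FM + GL) / (2(EG − F²)) = 0.
At (u, v) = (1/2, -pi/6): H = 0.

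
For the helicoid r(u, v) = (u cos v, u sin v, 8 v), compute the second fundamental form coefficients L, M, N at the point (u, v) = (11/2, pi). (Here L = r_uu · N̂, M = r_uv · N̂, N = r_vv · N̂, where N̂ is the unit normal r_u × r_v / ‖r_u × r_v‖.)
L = 0;  M = -16*sqrt(377)/377;  N = 0

Compute the unit normal N̂(u, v) = (8*sin(v)/sqrt(u^2 + 64), -8*cos(v)/sqrt(u^2 + 64), u/sqrt(u^2 + 64)), and the second partials r_uu, r_uv, r_vv. Take dot products:
  L(u, v) = r_uu · N̂ = 0,
  M(u, v) = r_uv · N̂ = -8/sqrt(u^2 + 64),
  N(u, v) = r_vv · N̂ = 0.
Evaluating at (u, v) = (11/2, pi):
  L = 0, M = -16*sqrt(377)/377, N = 0.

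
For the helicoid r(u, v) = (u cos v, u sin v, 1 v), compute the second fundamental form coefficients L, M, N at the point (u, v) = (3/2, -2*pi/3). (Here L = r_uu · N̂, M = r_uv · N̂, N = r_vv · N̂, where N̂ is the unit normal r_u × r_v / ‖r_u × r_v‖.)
L = 0;  M = -2*sqrt(13)/13;  N = 0

Compute the unit normal N̂(u, v) = (sin(v)/sqrt(u^2 + 1), -cos(v)/sqrt(u^2 + 1), u/sqrt(u^2 + 1)), and the second partials r_uu, r_uv, r_vv. Take dot products:
  L(u, v) = r_uu · N̂ = 0,
  M(u, v) = r_uv · N̂ = -1/sqrt(u^2 + 1),
  N(u, v) = r_vv · N̂ = 0.
Evaluating at (u, v) = (3/2, -2*pi/3):
  L = 0, M = -2*sqrt(13)/13, N = 0.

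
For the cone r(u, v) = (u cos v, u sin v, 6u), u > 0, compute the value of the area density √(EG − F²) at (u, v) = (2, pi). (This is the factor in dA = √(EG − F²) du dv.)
√(EG − F²)|_{(2, pi)} = 2*sqrt(37)

E = 37, F = 0, G = u^2, so EG − F² = 37*u^2. Taking the positive square root: √(EG − F²) = sqrt(37)*Abs(u). At (u, v) = (2, pi): 2*sqrt(37).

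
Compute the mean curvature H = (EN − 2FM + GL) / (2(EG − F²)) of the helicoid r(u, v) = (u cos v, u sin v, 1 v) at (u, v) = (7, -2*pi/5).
H = 0

With E = 1, F = 0, G = u^2 + 1, L = 0, M = -1/sqrt(u^2 + 1), N = 0, assemble
  H = (EN − 2FM + GL) / (2(EG − F²)) = 0.
At (u, v) = (7, -2*pi/5): H = 0.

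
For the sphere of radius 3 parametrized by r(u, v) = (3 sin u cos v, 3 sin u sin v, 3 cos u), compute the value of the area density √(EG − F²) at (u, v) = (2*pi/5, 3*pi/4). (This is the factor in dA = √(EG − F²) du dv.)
√(EG − F²)|_{(2*pi/5, 3*pi/4)} = 9*sqrt(2*sqrt(5) + 10)/4

E = 9, F = 0, G = 9*sin(u)^2, so EG − F² = 81*sin(u)^2. Taking the positive square root: √(EG − F²) = 9*Abs(sin(u)). At (u, v) = (2*pi/5, 3*pi/4): 9*sqrt(2*sqrt(5) + 10)/4.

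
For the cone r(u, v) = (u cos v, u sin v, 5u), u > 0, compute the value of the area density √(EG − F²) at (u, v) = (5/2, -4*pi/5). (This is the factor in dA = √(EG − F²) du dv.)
√(EG − F²)|_{(5/2, -4*pi/5)} = 5*sqrt(26)/2

E = 26, F = 0, G = u^2, so EG − F² = 26*u^2. Taking the positive square root: √(EG − F²) = sqrt(26)*Abs(u). At (u, v) = (5/2, -4*pi/5): 5*sqrt(26)/2.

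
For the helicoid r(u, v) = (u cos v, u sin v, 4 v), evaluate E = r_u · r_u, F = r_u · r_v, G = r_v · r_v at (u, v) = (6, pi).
E = 1;  F = 0;  G = 52

Partials: r_u = (cos(v), sin(v), 0), r_v = (-u*sin(v), u*cos(v), 4). As functions of (u, v):
  E = r_u · r_u = 1,
  F = r_u · r_v = 0,
  G = r_v · r_v = u^2 + 16.
Evaluating at (u, v) = (6, pi): E = 1, F = 0, G = 52.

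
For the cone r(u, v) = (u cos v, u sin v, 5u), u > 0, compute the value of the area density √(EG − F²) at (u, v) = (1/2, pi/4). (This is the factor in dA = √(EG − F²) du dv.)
√(EG − F²)|_{(1/2, pi/4)} = sqrt(26)/2

E = 26, F = 0, G = u^2, so EG − F² = 26*u^2. Taking the positive square root: √(EG − F²) = sqrt(26)*Abs(u). At (u, v) = (1/2, pi/4): sqrt(26)/2.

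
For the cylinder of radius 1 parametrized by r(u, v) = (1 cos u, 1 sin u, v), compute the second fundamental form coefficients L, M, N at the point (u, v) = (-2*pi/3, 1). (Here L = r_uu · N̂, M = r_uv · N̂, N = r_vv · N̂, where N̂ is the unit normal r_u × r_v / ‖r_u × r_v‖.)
L = -1;  M = 0;  N = 0

Compute the unit normal N̂(u, v) = (cos(u), sin(u), 0), and the second partials r_uu, r_uv, r_vv. Take dot products:
  L(u, v) = r_uu · N̂ = -1,
  M(u, v) = r_uv · N̂ = 0,
  N(u, v) = r_vv · N̂ = 0.
Evaluating at (u, v) = (-2*pi/3, 1):
  L = -1, M = 0, N = 0.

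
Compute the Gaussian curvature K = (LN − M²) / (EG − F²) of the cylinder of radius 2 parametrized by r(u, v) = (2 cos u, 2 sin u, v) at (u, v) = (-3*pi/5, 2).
K = 0

Coefficients of the first fundamental form: E = 4, F = 0, G = 1.
Coefficients of the second fundamental form: L = -2, M = 0, N = 0.
Assemble K = (LN − M²)/(EG − F²) = 0. At (u, v) = (-3*pi/5, 2): K = 0.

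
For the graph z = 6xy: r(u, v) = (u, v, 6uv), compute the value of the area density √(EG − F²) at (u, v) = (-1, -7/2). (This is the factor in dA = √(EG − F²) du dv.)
√(EG − F²)|_{(-1, -7/2)} = sqrt(478)

E = 36*v^2 + 1, F = 36*u*v, G = 36*u^2 + 1, so EG − F² = 36*u^2 + 36*v^2 + 1. Taking the positive square root: √(EG − F²) = sqrt(36*u^2 + 36*v^2 + 1). At (u, v) = (-1, -7/2): sqrt(478).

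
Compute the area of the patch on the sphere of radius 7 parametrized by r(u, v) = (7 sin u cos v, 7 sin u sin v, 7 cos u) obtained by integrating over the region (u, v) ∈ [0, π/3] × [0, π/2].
Area = 49*pi/4

Area = ∫∫ √(EG − F²) du dv with √(EG − F²) = 49*Abs(sin(u)). Integrating over [0, π/3] × [0, π/2] gives 49*pi/4.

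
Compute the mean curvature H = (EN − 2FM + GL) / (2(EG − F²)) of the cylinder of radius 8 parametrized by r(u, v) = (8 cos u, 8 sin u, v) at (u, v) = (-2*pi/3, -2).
H = -1/16

With E = 64, F = 0, G = 1, L = -8, M = 0, N = 0, assemble
  H = (EN − 2FM + GL) / (2(EG − F²)) = -1/16.
At (u, v) = (-2*pi/3, -2): H = -1/16.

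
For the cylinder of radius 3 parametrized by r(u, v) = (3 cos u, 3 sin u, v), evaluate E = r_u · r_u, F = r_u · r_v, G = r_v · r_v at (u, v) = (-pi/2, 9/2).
E = 9;  F = 0;  G = 1

Partials: r_u = (-3*sin(u), 3*cos(u), 0), r_v = (0, 0, 1). As functions of (u, v):
  E = r_u · r_u = 9,
  F = r_u · r_v = 0,
  G = r_v · r_v = 1.
Evaluating at (u, v) = (-pi/2, 9/2): E = 9, F = 0, G = 1.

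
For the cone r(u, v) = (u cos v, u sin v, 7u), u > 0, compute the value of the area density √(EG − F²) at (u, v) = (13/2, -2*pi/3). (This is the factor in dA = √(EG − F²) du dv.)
√(EG − F²)|_{(13/2, -2*pi/3)} = 65*sqrt(2)/2

E = 50, F = 0, G = u^2, so EG − F² = 50*u^2. Taking the positive square root: √(EG − F²) = 5*sqrt(2)*Abs(u). At (u, v) = (13/2, -2*pi/3): 65*sqrt(2)/2.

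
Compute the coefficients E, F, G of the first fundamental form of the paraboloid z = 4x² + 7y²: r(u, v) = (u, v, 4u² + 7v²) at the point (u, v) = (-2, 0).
E = 257;  F = 0;  G = 1

Partials: r_u = (1, 0, 8*u), r_v = (0, 1, 14*v). As functions of (u, v):
  E = r_u · r_u = 64*u^2 + 1,
  F = r_u · r_v = 112*u*v,
  G = r_v · r_v = 196*v^2 + 1.
Evaluating at (u, v) = (-2, 0): E = 257, F = 0, G = 1.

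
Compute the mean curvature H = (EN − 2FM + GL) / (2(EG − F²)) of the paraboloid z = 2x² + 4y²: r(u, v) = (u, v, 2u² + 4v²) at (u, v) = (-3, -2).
H = 1094*sqrt(401)/160801

With E = 16*u^2 + 1, F = 32*u*v, G = 64*v^2 + 1, L = 4/sqrt(16*u^2 + 64*v^2 + 1), M = 0, N = 8/sqrt(16*u^2 + 64*v^2 + 1), assemble
  H = (EN − 2FM + GL) / (2(EG − F²)) = 2*(32*u^2 + 64*v^2 + 3)/(16*u^2 + 64*v^2 + 1)^(3/2).
At (u, v) = (-3, -2): H = 1094*sqrt(401)/160801.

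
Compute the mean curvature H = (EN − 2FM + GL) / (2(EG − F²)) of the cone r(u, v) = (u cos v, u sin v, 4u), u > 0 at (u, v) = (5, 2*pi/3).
H = 2*sqrt(17)/85

With E = 17, F = 0, G = u^2, L = 0, M = 0, N = 4*sqrt(17)*u^2/(17*Abs(u)), assemble
  H = (EN − 2FM + GL) / (2(EG − F²)) = 2*sqrt(17)/(17*Abs(u)).
At (u, v) = (5, 2*pi/3): H = 2*sqrt(17)/85.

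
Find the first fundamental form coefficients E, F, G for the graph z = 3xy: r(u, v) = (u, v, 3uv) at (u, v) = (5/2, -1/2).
E = 13/4;  F = -45/4;  G = 229/4

Partials: r_u = (1, 0, 3*v), r_v = (0, 1, 3*u). As functions of (u, v):
  E = r_u · r_u = 9*v^2 + 1,
  F = r_u · r_v = 9*u*v,
  G = r_v · r_v = 9*u^2 + 1.
Evaluating at (u, v) = (5/2, -1/2): E = 13/4, F = -45/4, G = 229/4.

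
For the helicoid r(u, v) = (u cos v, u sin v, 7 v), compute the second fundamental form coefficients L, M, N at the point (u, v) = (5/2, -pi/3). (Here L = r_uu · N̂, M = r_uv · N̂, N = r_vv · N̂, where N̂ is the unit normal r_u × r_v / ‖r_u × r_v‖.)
L = 0;  M = -14*sqrt(221)/221;  N = 0

Compute the unit normal N̂(u, v) = (7*sin(v)/sqrt(u^2 + 49), -7*cos(v)/sqrt(u^2 + 49), u/sqrt(u^2 + 49)), and the second partials r_uu, r_uv, r_vv. Take dot products:
  L(u, v) = r_uu · N̂ = 0,
  M(u, v) = r_uv · N̂ = -7/sqrt(u^2 + 49),
  N(u, v) = r_vv · N̂ = 0.
Evaluating at (u, v) = (5/2, -pi/3):
  L = 0, M = -14*sqrt(221)/221, N = 0.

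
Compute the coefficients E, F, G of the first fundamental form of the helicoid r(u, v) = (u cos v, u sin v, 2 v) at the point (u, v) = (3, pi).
E = 1;  F = 0;  G = 13

Partials: r_u = (cos(v), sin(v), 0), r_v = (-u*sin(v), u*cos(v), 2). As functions of (u, v):
  E = r_u · r_u = 1,
  F = r_u · r_v = 0,
  G = r_v · r_v = u^2 + 4.
Evaluating at (u, v) = (3, pi): E = 1, F = 0, G = 13.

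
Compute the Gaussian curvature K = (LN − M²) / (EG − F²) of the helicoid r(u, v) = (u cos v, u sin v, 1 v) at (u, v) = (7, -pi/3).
K = -1/2500

Coefficients of the first fundamental form: E = 1, F = 0, G = u^2 + 1.
Coefficients of the second fundamental form: L = 0, M = -1/sqrt(u^2 + 1), N = 0.
Assemble K = (LN − M²)/(EG − F²) = -1/(u^2 + 1)^2. At (u, v) = (7, -pi/3): K = -1/2500.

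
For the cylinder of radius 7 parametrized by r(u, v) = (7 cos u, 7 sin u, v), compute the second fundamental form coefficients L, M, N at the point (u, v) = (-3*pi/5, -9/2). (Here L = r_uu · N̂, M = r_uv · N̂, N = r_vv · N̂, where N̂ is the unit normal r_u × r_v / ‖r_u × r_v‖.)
L = -7;  M = 0;  N = 0

Compute the unit normal N̂(u, v) = (cos(u), sin(u), 0), and the second partials r_uu, r_uv, r_vv. Take dot products:
  L(u, v) = r_uu · N̂ = -7,
  M(u, v) = r_uv · N̂ = 0,
  N(u, v) = r_vv · N̂ = 0.
Evaluating at (u, v) = (-3*pi/5, -9/2):
  L = -7, M = 0, N = 0.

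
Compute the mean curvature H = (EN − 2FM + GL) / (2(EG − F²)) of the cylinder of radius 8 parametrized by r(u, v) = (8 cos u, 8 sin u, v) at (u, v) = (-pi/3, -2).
H = -1/16

With E = 64, F = 0, G = 1, L = -8, M = 0, N = 0, assemble
  H = (EN − 2FM + GL) / (2(EG − F²)) = -1/16.
At (u, v) = (-pi/3, -2): H = -1/16.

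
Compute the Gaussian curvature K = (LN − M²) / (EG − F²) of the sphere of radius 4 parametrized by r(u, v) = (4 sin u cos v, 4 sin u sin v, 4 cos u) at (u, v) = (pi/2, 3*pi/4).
K = 1/16

Coefficients of the first fundamental form: E = 16, F = 0, G = 16*sin(u)^2.
Coefficients of the second fundamental form: L = -4*sin(u)/Abs(sin(u)), M = 0, N = -4*sin(u)^3/Abs(sin(u)).
Assemble K = (LN − M²)/(EG − F²) = 1/16. At (u, v) = (pi/2, 3*pi/4): K = 1/16.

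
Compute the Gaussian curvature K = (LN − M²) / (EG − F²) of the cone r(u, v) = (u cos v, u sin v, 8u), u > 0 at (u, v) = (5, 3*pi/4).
K = 0

Coefficients of the first fundamental form: E = 65, F = 0, G = u^2.
Coefficients of the second fundamental form: L = 0, M = 0, N = 8*sqrt(65)*u^2/(65*Abs(u)).
Assemble K = (LN − M²)/(EG − F²) = 0. At (u, v) = (5, 3*pi/4): K = 0.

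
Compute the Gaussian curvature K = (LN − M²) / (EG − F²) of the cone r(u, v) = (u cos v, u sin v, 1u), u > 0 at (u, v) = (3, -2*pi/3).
K = 0

Coefficients of the first fundamental form: E = 2, F = 0, G = u^2.
Coefficients of the second fundamental form: L = 0, M = 0, N = sqrt(2)*u^2/(2*Abs(u)).
Assemble K = (LN − M²)/(EG − F²) = 0. At (u, v) = (3, -2*pi/3): K = 0.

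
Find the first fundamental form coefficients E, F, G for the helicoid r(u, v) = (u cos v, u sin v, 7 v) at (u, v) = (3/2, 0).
E = 1;  F = 0;  G = 205/4

Partials: r_u = (cos(v), sin(v), 0), r_v = (-u*sin(v), u*cos(v), 7). As functions of (u, v):
  E = r_u · r_u = 1,
  F = r_u · r_v = 0,
  G = r_v · r_v = u^2 + 49.
Evaluating at (u, v) = (3/2, 0): E = 1, F = 0, G = 205/4.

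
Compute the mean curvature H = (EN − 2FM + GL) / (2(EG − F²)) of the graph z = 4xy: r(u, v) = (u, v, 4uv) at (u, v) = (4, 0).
H = 0

With E = 16*v^2 + 1, F = 16*u*v, G = 16*u^2 + 1, L = 0, M = 4/sqrt(16*u^2 + 16*v^2 + 1), N = 0, assemble
  H = (EN − 2FM + GL) / (2(EG − F²)) = -64*u*v/(16*u^2 + 16*v^2 + 1)^(3/2).
At (u, v) = (4, 0): H = 0.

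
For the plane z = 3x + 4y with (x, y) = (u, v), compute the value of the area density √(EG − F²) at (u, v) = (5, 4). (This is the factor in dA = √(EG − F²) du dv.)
√(EG − F²)|_{(5, 4)} = sqrt(26)

E = 10, F = 12, G = 17, so EG − F² = 26. Taking the positive square root: √(EG − F²) = sqrt(26). At (u, v) = (5, 4): sqrt(26).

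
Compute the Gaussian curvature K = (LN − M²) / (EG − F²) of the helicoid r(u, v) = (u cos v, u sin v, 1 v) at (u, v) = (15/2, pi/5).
K = -16/52441

Coefficients of the first fundamental form: E = 1, F = 0, G = u^2 + 1.
Coefficients of the second fundamental form: L = 0, M = -1/sqrt(u^2 + 1), N = 0.
Assemble K = (LN − M²)/(EG − F²) = -1/(u^2 + 1)^2. At (u, v) = (15/2, pi/5): K = -16/52441.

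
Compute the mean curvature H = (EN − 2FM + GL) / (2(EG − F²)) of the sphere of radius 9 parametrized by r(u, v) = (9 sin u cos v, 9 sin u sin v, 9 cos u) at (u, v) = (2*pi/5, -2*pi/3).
H = -1/9

With E = 81, F = 0, G = 81*sin(u)^2, L = -9*sin(u)/Abs(sin(u)), M = 0, N = -9*sin(u)^3/Abs(sin(u)), assemble
  H = (EN − 2FM + GL) / (2(EG − F²)) = -sin(u)/(9*Abs(sin(u))).
At (u, v) = (2*pi/5, -2*pi/3): H = -1/9.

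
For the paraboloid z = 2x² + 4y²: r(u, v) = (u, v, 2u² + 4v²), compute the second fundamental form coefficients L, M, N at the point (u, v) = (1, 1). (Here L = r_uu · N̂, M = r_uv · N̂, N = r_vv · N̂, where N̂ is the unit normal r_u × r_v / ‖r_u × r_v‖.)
L = 4/9;  M = 0;  N = 8/9

Compute the unit normal N̂(u, v) = (-4*u/sqrt(16*u^2 + 64*v^2 + 1), -8*v/sqrt(16*u^2 + 64*v^2 + 1), 1/sqrt(16*u^2 + 64*v^2 + 1)), and the second partials r_uu, r_uv, r_vv. Take dot products:
  L(u, v) = r_uu · N̂ = 4/sqrt(16*u^2 + 64*v^2 + 1),
  M(u, v) = r_uv · N̂ = 0,
  N(u, v) = r_vv · N̂ = 8/sqrt(16*u^2 + 64*v^2 + 1).
Evaluating at (u, v) = (1, 1):
  L = 4/9, M = 0, N = 8/9.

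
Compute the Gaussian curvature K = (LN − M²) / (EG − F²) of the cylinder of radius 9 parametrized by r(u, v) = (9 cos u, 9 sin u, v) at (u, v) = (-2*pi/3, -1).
K = 0

Coefficients of the first fundamental form: E = 81, F = 0, G = 1.
Coefficients of the second fundamental form: L = -9, M = 0, N = 0.
Assemble K = (LN − M²)/(EG − F²) = 0. At (u, v) = (-2*pi/3, -1): K = 0.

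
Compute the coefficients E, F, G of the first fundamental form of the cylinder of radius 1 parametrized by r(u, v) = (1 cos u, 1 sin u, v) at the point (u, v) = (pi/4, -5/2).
E = 1;  F = 0;  G = 1

Partials: r_u = (-sin(u), cos(u), 0), r_v = (0, 0, 1). As functions of (u, v):
  E = r_u · r_u = 1,
  F = r_u · r_v = 0,
  G = r_v · r_v = 1.
Evaluating at (u, v) = (pi/4, -5/2): E = 1, F = 0, G = 1.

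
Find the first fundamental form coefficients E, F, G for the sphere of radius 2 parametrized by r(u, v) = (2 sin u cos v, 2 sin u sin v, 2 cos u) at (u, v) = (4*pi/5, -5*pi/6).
E = 4;  F = 0;  G = 5/2 - sqrt(5)/2

Partials: r_u = (2*cos(u)*cos(v), 2*sin(v)*cos(u), -2*sin(u)), r_v = (-2*sin(u)*sin(v), 2*sin(u)*cos(v), 0). As functions of (u, v):
  E = r_u · r_u = 4,
  F = r_u · r_v = 0,
  G = r_v · r_v = 4*sin(u)^2.
Evaluating at (u, v) = (4*pi/5, -5*pi/6): E = 4, F = 0, G = 5/2 - sqrt(5)/2.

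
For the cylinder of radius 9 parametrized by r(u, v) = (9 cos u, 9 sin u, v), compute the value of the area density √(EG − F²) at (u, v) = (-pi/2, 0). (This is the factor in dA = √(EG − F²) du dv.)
√(EG − F²)|_{(-pi/2, 0)} = 9

E = 81, F = 0, G = 1, so EG − F² = 81. Taking the positive square root: √(EG − F²) = 9. At (u, v) = (-pi/2, 0): 9.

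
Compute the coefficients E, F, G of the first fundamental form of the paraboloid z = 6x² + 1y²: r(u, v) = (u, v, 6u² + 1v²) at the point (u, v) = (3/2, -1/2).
E = 325;  F = -18;  G = 2

Partials: r_u = (1, 0, 12*u), r_v = (0, 1, 2*v). As functions of (u, v):
  E = r_u · r_u = 144*u^2 + 1,
  F = r_u · r_v = 24*u*v,
  G = r_v · r_v = 4*v^2 + 1.
Evaluating at (u, v) = (3/2, -1/2): E = 325, F = -18, G = 2.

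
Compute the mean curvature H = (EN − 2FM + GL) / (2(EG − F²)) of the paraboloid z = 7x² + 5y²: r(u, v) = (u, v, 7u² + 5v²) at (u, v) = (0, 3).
H = 6312*sqrt(901)/811801

With E = 196*u^2 + 1, F = 140*u*v, G = 100*v^2 + 1, L = 14/sqrt(196*u^2 + 100*v^2 + 1), M = 0, N = 10/sqrt(196*u^2 + 100*v^2 + 1), assemble
  H = (EN − 2FM + GL) / (2(EG − F²)) = 4*(245*u^2 + 175*v^2 + 3)/(196*u^2 + 100*v^2 + 1)^(3/2).
At (u, v) = (0, 3): H = 6312*sqrt(901)/811801.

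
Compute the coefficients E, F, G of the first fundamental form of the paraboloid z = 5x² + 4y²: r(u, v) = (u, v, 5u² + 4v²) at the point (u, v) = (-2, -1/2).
E = 401;  F = 80;  G = 17

Partials: r_u = (1, 0, 10*u), r_v = (0, 1, 8*v). As functions of (u, v):
  E = r_u · r_u = 100*u^2 + 1,
  F = r_u · r_v = 80*u*v,
  G = r_v · r_v = 64*v^2 + 1.
Evaluating at (u, v) = (-2, -1/2): E = 401, F = 80, G = 17.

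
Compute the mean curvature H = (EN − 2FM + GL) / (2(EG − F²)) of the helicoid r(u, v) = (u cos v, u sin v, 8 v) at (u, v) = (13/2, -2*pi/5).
H = 0

With E = 1, F = 0, G = u^2 + 64, L = 0, M = -8/sqrt(u^2 + 64), N = 0, assemble
  H = (EN − 2FM + GL) / (2(EG − F²)) = 0.
At (u, v) = (13/2, -2*pi/5): H = 0.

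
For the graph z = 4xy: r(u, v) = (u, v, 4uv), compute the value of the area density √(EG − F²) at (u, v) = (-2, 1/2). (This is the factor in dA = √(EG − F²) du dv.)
√(EG − F²)|_{(-2, 1/2)} = sqrt(69)

E = 16*v^2 + 1, F = 16*u*v, G = 16*u^2 + 1, so EG − F² = 16*u^2 + 16*v^2 + 1. Taking the positive square root: √(EG − F²) = sqrt(16*u^2 + 16*v^2 + 1). At (u, v) = (-2, 1/2): sqrt(69).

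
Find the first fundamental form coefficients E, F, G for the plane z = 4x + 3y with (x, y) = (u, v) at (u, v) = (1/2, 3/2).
E = 17;  F = 12;  G = 10

Partials: r_u = (1, 0, 4), r_v = (0, 1, 3). As functions of (u, v):
  E = r_u · r_u = 17,
  F = r_u · r_v = 12,
  G = r_v · r_v = 10.
Evaluating at (u, v) = (1/2, 3/2): E = 17, F = 12, G = 10.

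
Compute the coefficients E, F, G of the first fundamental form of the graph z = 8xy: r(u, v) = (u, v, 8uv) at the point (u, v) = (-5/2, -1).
E = 65;  F = 160;  G = 401

Partials: r_u = (1, 0, 8*v), r_v = (0, 1, 8*u). As functions of (u, v):
  E = r_u · r_u = 64*v^2 + 1,
  F = r_u · r_v = 64*u*v,
  G = r_v · r_v = 64*u^2 + 1.
Evaluating at (u, v) = (-5/2, -1): E = 65, F = 160, G = 401.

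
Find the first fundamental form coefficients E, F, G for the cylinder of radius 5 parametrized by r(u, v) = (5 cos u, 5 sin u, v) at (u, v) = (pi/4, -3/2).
E = 25;  F = 0;  G = 1

Partials: r_u = (-5*sin(u), 5*cos(u), 0), r_v = (0, 0, 1). As functions of (u, v):
  E = r_u · r_u = 25,
  F = r_u · r_v = 0,
  G = r_v · r_v = 1.
Evaluating at (u, v) = (pi/4, -3/2): E = 25, F = 0, G = 1.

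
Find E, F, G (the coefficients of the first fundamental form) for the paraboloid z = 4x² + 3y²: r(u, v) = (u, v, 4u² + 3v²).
E = 64*u^2 + 1;  F = 48*u*v;  G = 36*v^2 + 1

Compute partials: r_u = (1, 0, 8*u), r_v = (0, 1, 6*v). Then
  E = r_u · r_u = 64*u^2 + 1,
  F = r_u · r_v = 48*u*v,
  G = r_v · r_v = 36*v^2 + 1.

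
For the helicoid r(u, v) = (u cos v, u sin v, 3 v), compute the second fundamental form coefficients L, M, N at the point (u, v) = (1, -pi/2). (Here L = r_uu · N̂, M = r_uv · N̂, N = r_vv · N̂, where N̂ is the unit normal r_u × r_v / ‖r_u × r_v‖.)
L = 0;  M = -3*sqrt(10)/10;  N = 0

Compute the unit normal N̂(u, v) = (3*sin(v)/sqrt(u^2 + 9), -3*cos(v)/sqrt(u^2 + 9), u/sqrt(u^2 + 9)), and the second partials r_uu, r_uv, r_vv. Take dot products:
  L(u, v) = r_uu · N̂ = 0,
  M(u, v) = r_uv · N̂ = -3/sqrt(u^2 + 9),
  N(u, v) = r_vv · N̂ = 0.
Evaluating at (u, v) = (1, -pi/2):
  L = 0, M = -3*sqrt(10)/10, N = 0.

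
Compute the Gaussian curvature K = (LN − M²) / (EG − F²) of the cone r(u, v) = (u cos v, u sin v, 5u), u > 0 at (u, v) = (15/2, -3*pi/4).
K = 0

Coefficients of the first fundamental form: E = 26, F = 0, G = u^2.
Coefficients of the second fundamental form: L = 0, M = 0, N = 5*sqrt(26)*u^2/(26*Abs(u)).
Assemble K = (LN − M²)/(EG − F²) = 0. At (u, v) = (15/2, -3*pi/4): K = 0.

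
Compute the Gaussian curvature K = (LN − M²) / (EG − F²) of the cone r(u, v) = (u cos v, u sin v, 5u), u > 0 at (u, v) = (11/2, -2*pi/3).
K = 0

Coefficients of the first fundamental form: E = 26, F = 0, G = u^2.
Coefficients of the second fundamental form: L = 0, M = 0, N = 5*sqrt(26)*u^2/(26*Abs(u)).
Assemble K = (LN − M²)/(EG − F²) = 0. At (u, v) = (11/2, -2*pi/3): K = 0.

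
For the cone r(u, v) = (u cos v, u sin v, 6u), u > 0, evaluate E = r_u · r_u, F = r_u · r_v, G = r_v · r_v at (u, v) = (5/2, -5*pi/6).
E = 37;  F = 0;  G = 25/4

Partials: r_u = (cos(v), sin(v), 6), r_v = (-u*sin(v), u*cos(v), 0). As functions of (u, v):
  E = r_u · r_u = 37,
  F = r_u · r_v = 0,
  G = r_v · r_v = u^2.
Evaluating at (u, v) = (5/2, -5*pi/6): E = 37, F = 0, G = 25/4.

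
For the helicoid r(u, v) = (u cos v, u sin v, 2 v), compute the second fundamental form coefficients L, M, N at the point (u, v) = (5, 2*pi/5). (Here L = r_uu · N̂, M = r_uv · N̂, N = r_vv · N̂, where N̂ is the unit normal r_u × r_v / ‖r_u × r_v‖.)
L = 0;  M = -2*sqrt(29)/29;  N = 0

Compute the unit normal N̂(u, v) = (2*sin(v)/sqrt(u^2 + 4), -2*cos(v)/sqrt(u^2 + 4), u/sqrt(u^2 + 4)), and the second partials r_uu, r_uv, r_vv. Take dot products:
  L(u, v) = r_uu · N̂ = 0,
  M(u, v) = r_uv · N̂ = -2/sqrt(u^2 + 4),
  N(u, v) = r_vv · N̂ = 0.
Evaluating at (u, v) = (5, 2*pi/5):
  L = 0, M = -2*sqrt(29)/29, N = 0.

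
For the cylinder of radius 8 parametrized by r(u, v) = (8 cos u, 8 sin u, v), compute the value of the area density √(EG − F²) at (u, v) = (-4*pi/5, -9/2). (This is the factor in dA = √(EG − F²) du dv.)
√(EG − F²)|_{(-4*pi/5, -9/2)} = 8

E = 64, F = 0, G = 1, so EG − F² = 64. Taking the positive square root: √(EG − F²) = 8. At (u, v) = (-4*pi/5, -9/2): 8.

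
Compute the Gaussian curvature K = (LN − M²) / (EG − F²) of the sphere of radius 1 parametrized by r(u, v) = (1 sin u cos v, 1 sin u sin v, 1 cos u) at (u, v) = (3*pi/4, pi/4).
K = 1

Coefficients of the first fundamental form: E = 1, F = 0, G = sin(u)^2.
Coefficients of the second fundamental form: L = -sin(u)/Abs(sin(u)), M = 0, N = -sin(u)^3/Abs(sin(u)).
Assemble K = (LN − M²)/(EG − F²) = 1. At (u, v) = (3*pi/4, pi/4): K = 1.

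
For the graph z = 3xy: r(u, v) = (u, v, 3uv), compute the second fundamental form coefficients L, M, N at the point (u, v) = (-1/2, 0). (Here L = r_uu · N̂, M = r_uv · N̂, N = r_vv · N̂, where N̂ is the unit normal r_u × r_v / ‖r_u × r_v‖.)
L = 0;  M = 6*sqrt(13)/13;  N = 0

Compute the unit normal N̂(u, v) = (-3*v/sqrt(9*u^2 + 9*v^2 + 1), -3*u/sqrt(9*u^2 + 9*v^2 + 1), 1/sqrt(9*u^2 + 9*v^2 + 1)), and the second partials r_uu, r_uv, r_vv. Take dot products:
  L(u, v) = r_uu · N̂ = 0,
  M(u, v) = r_uv · N̂ = 3/sqrt(9*u^2 + 9*v^2 + 1),
  N(u, v) = r_vv · N̂ = 0.
Evaluating at (u, v) = (-1/2, 0):
  L = 0, M = 6*sqrt(13)/13, N = 0.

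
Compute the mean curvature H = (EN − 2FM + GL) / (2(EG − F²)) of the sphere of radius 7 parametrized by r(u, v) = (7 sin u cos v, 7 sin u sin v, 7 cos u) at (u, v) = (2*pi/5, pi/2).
H = -1/7

With E = 49, F = 0, G = 49*sin(u)^2, L = -7*sin(u)/Abs(sin(u)), M = 0, N = -7*sin(u)^3/Abs(sin(u)), assemble
  H = (EN − 2FM + GL) / (2(EG − F²)) = -sin(u)/(7*Abs(sin(u))).
At (u, v) = (2*pi/5, pi/2): H = -1/7.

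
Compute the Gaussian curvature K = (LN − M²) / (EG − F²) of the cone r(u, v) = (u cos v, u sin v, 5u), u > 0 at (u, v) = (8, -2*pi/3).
K = 0

Coefficients of the first fundamental form: E = 26, F = 0, G = u^2.
Coefficients of the second fundamental form: L = 0, M = 0, N = 5*sqrt(26)*u^2/(26*Abs(u)).
Assemble K = (LN − M²)/(EG − F²) = 0. At (u, v) = (8, -2*pi/3): K = 0.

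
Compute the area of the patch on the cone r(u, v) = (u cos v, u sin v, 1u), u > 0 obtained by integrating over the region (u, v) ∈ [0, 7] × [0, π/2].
Area = 49*sqrt(2)*pi/4

Area = ∫∫ √(EG − F²) du dv with √(EG − F²) = sqrt(2)*Abs(u). Integrating over [0, 7] × [0, π/2] gives 49*sqrt(2)*pi/4.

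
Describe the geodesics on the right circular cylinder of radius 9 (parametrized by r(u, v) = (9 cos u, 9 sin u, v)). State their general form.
The cylinder is flat (K = 0) and locally isometric to the plane via the development (u, v) ↦ (9 u, v). Geodesics are the pre-images of straight lines: circles (v constant), vertical lines (u constant), and helices (v = c · u + d) for constants c, d.

A right cylinder has E = 9², F = 0, G = 1, so EG − F² = 9², and L = −9, M = N = 0, giving K = (LN − M²)/(EG − F²) = 0 everywhere. A flat surface is locally isometric to the Euclidean plane via the map (u, v) ↦ (9 u, v). Straight lines in the (x̃, ỹ) plane pull back to: (a) horizontal circles (v = const), (b) vertical generators (u = const), and (c) helices (9 u tan θ = v, i.e. v = c · u + d).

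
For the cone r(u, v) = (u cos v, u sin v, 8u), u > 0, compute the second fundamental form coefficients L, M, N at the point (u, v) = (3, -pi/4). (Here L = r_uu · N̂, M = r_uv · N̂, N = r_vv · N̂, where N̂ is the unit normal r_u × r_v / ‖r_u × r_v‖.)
L = 0;  M = 0;  N = 24*sqrt(65)/65

Compute the unit normal N̂(u, v) = (-8*sqrt(65)*u*cos(v)/(65*Abs(u)), -8*sqrt(65)*u*sin(v)/(65*Abs(u)), sqrt(65)*u/(65*Abs(u))), and the second partials r_uu, r_uv, r_vv. Take dot products:
  L(u, v) = r_uu · N̂ = 0,
  M(u, v) = r_uv · N̂ = 0,
  N(u, v) = r_vv · N̂ = 8*sqrt(65)*u^2/(65*Abs(u)).
Evaluating at (u, v) = (3, -pi/4):
  L = 0, M = 0, N = 24*sqrt(65)/65.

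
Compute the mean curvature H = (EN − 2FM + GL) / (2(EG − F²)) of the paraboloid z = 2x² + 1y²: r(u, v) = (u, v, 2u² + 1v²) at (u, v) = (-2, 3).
H = 139*sqrt(101)/10201

With E = 16*u^2 + 1, F = 8*u*v, G = 4*v^2 + 1, L = 4/sqrt(16*u^2 + 4*v^2 + 1), M = 0, N = 2/sqrt(16*u^2 + 4*v^2 + 1), assemble
  H = (EN − 2FM + GL) / (2(EG − F²)) = (16*u^2 + 8*v^2 + 3)/(16*u^2 + 4*v^2 + 1)^(3/2).
At (u, v) = (-2, 3): H = 139*sqrt(101)/10201.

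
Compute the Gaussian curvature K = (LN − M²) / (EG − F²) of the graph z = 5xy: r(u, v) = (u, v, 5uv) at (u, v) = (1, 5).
K = -25/423801

Coefficients of the first fundamental form: E = 25*v^2 + 1, F = 25*u*v, G = 25*u^2 + 1.
Coefficients of the second fundamental form: L = 0, M = 5/sqrt(25*u^2 + 25*v^2 + 1), N = 0.
Assemble K = (LN − M²)/(EG − F²) = -25/(625*u^4 + 1250*u^2*v^2 + 50*u^2 + 625*v^4 + 50*v^2 + 1). At (u, v) = (1, 5): K = -25/423801.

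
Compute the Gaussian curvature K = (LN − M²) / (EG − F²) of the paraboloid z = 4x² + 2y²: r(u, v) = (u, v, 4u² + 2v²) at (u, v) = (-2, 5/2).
K = 32/127449

Coefficients of the first fundamental form: E = 64*u^2 + 1, F = 32*u*v, G = 16*v^2 + 1.
Coefficients of the second fundamental form: L = 8/sqrt(64*u^2 + 16*v^2 + 1), M = 0, N = 4/sqrt(64*u^2 + 16*v^2 + 1).
Assemble K = (LN − M²)/(EG − F²) = 32/(4096*u^4 + 2048*u^2*v^2 + 128*u^2 + 256*v^4 + 32*v^2 + 1). At (u, v) = (-2, 5/2): K = 32/127449.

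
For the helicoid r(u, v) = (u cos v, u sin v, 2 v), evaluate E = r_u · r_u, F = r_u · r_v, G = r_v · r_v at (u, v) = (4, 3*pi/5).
E = 1;  F = 0;  G = 20

Partials: r_u = (cos(v), sin(v), 0), r_v = (-u*sin(v), u*cos(v), 2). As functions of (u, v):
  E = r_u · r_u = 1,
  F = r_u · r_v = 0,
  G = r_v · r_v = u^2 + 4.
Evaluating at (u, v) = (4, 3*pi/5): E = 1, F = 0, G = 20.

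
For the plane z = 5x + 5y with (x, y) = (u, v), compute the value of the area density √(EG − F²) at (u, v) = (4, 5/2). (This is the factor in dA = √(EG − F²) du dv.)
√(EG − F²)|_{(4, 5/2)} = sqrt(51)

E = 26, F = 25, G = 26, so EG − F² = 51. Taking the positive square root: √(EG − F²) = sqrt(51). At (u, v) = (4, 5/2): sqrt(51).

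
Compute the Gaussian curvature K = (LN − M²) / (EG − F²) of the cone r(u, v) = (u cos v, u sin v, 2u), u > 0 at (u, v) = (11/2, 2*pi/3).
K = 0

Coefficients of the first fundamental form: E = 5, F = 0, G = u^2.
Coefficients of the second fundamental form: L = 0, M = 0, N = 2*sqrt(5)*u^2/(5*Abs(u)).
Assemble K = (LN − M²)/(EG − F²) = 0. At (u, v) = (11/2, 2*pi/3): K = 0.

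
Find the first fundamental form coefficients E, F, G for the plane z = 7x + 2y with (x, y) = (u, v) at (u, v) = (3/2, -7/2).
E = 50;  F = 14;  G = 5

Partials: r_u = (1, 0, 7), r_v = (0, 1, 2). As functions of (u, v):
  E = r_u · r_u = 50,
  F = r_u · r_v = 14,
  G = r_v · r_v = 5.
Evaluating at (u, v) = (3/2, -7/2): E = 50, F = 14, G = 5.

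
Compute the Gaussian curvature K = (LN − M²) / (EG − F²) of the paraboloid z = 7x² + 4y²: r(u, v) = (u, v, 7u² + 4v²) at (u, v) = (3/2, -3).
K = 28/259081

Coefficients of the first fundamental form: E = 196*u^2 + 1, F = 112*u*v, G = 64*v^2 + 1.
Coefficients of the second fundamental form: L = 14/sqrt(196*u^2 + 64*v^2 + 1), M = 0, N = 8/sqrt(196*u^2 + 64*v^2 + 1).
Assemble K = (LN − M²)/(EG − F²) = 112/(38416*u^4 + 25088*u^2*v^2 + 392*u^2 + 4096*v^4 + 128*v^2 + 1). At (u, v) = (3/2, -3): K = 28/259081.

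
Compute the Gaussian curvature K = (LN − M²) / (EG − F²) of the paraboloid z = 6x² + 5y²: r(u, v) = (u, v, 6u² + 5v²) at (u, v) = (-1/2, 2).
K = 120/190969

Coefficients of the first fundamental form: E = 144*u^2 + 1, F = 120*u*v, G = 100*v^2 + 1.
Coefficients of the second fundamental form: L = 12/sqrt(144*u^2 + 100*v^2 + 1), M = 0, N = 10/sqrt(144*u^2 + 100*v^2 + 1).
Assemble K = (LN − M²)/(EG − F²) = 120/(20736*u^4 + 28800*u^2*v^2 + 288*u^2 + 10000*v^4 + 200*v^2 + 1). At (u, v) = (-1/2, 2): K = 120/190969.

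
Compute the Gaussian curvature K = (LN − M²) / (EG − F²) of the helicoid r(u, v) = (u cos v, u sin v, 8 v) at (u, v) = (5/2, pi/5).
K = -1024/78961

Coefficients of the first fundamental form: E = 1, F = 0, G = u^2 + 64.
Coefficients of the second fundamental form: L = 0, M = -8/sqrt(u^2 + 64), N = 0.
Assemble K = (LN − M²)/(EG − F²) = -64/(u^2 + 64)^2. At (u, v) = (5/2, pi/5): K = -1024/78961.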